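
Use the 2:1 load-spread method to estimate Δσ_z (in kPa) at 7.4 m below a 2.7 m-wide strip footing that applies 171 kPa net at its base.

Δσ_z ≈ 45.7 kPa

By the 2:1 method the load spreads at 1 horizontal : 2 vertical, so at depth z the loaded area has grown by z in each plan dimension:
Δσ = qB/(B+z) = 171×2.7/(2.7+7.4) = 45.713 kPa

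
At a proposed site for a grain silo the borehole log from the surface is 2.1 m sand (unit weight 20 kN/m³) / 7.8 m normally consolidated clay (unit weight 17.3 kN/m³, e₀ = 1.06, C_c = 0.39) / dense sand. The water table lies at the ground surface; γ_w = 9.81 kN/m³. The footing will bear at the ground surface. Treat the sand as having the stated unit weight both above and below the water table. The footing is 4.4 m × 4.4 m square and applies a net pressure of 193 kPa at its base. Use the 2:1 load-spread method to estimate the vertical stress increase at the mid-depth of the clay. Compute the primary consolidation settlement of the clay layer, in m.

Mid-depth of clay below the ground surface: z = 2.1 + 7.8/2 = 6 m.
Total vertical stress at mid-clay: σ_v = 20×2.1 + 17.3×3.9 = 109.47 kPa.
Pore pressure: u = 9.81×(6 − 0) = 58.86 kPa.
Initial effective stress: σ'_0 = σ_v − u = 109.47 − 58.86 = 50.61 kPa.
Stress increase at mid-clay by the 2:1 spreading method:
Δσ = qBL/((B+z)(L+z)) = 193×4.4×4.4/((4.4+6)(4.4+6)) = 34.546 kPa
Final effective stress: σ'_f = σ'_0 + Δσ = 50.61 + 34.546 = 85.156 kPa.
Normally consolidated clay, so the full stress increment lies on the virgin compression line:
S_c = C_c·H/(1+e₀)·log₁₀(σ'_f/σ'_0) = 0.39×7.8/(1+1.06)×log₁₀(85.156/50.61)
    = 1.4767 × 0.22598 = 0.3337 m

S_c ≈ 0.334 m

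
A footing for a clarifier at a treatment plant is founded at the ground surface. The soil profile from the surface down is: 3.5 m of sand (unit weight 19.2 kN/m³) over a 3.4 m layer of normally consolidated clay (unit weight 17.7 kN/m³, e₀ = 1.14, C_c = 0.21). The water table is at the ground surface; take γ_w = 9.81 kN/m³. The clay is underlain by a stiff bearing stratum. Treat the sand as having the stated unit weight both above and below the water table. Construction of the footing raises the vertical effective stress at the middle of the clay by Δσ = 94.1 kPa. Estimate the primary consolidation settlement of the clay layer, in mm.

S_c ≈ 161 mm

Mid-depth of clay below the ground surface: z = 3.5 + 3.4/2 = 5.2 m.
Total vertical stress at mid-clay: σ_v = 19.2×3.5 + 17.7×1.7 = 97.29 kPa.
Pore pressure: u = 9.81×(5.2 − 0) = 51.012 kPa.
Initial effective stress: σ'_0 = σ_v − u = 97.29 − 51.012 = 46.278 kPa.
Final effective stress: σ'_f = σ'_0 + Δσ = 46.278 + 94.1 = 140.38 kPa.
Normally consolidated clay, so the full stress increment lies on the virgin compression line:
S_c = C_c·H/(1+e₀)·log₁₀(σ'_f/σ'_0) = 0.21×3.4/(1+1.14)×log₁₀(140.38/46.278)
    = 0.33364 × 0.48193 = 0.1608 m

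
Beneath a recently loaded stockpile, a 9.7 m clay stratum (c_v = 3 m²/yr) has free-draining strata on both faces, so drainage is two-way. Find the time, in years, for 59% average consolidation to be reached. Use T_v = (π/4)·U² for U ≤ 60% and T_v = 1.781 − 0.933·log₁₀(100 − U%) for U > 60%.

t ≈ 2.14 years

Drainage path length: H_d = H/2 = 4.85 m (double drainage).
U ≤ 60%: T_v = (π/4)·U² = (π/4)×0.59² = 0.2734.
t = T_v·H_d²/c_v = 0.2734×4.85²/3 = 2.144 years.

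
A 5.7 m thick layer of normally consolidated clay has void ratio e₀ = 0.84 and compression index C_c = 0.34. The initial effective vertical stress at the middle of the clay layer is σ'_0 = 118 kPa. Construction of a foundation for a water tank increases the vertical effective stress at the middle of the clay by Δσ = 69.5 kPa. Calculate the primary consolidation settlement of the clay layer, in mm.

Final effective stress: σ'_f = σ'_0 + Δσ = 118 + 69.5 = 187.5 kPa.
Normally consolidated clay, so the full stress increment lies on the virgin compression line:
S_c = C_c·H/(1+e₀)·log₁₀(σ'_f/σ'_0) = 0.34×5.7/(1+0.84)×log₁₀(187.5/118)
    = 1.0533 × 0.20112 = 0.2118 m

S_c ≈ 212 mm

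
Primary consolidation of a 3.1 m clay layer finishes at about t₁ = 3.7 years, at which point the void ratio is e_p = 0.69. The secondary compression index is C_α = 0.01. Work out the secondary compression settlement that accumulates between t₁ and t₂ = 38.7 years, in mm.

Secondary compression: S_s = C_α·H/(1+e_p)·log₁₀(t₂/t₁)
S_s = 0.01×3.1/(1+0.69)×log₁₀(38.7/3.7)
    = 0.01834 × 1.02 = 0.0187 m

S_s ≈ 18.7 mm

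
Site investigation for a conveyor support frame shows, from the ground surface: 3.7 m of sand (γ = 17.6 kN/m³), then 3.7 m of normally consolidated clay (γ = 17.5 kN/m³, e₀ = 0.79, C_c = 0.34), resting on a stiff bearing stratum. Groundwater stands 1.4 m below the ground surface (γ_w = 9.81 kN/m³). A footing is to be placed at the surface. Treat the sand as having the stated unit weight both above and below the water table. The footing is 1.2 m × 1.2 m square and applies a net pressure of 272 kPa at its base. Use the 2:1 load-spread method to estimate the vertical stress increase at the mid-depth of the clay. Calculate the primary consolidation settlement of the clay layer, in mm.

Mid-depth of clay below the ground surface: z = 3.7 + 3.7/2 = 5.55 m.
Total vertical stress at mid-clay: σ_v = 17.6×3.7 + 17.5×1.85 = 97.495 kPa.
Pore pressure: u = 9.81×(5.55 − 1.4) = 40.712 kPa.
Initial effective stress: σ'_0 = σ_v − u = 97.495 − 40.712 = 56.783 kPa.
Stress increase at mid-clay by the 2:1 spreading method:
Δσ = qBL/((B+z)(L+z)) = 272×1.2×1.2/((1.2+5.55)(1.2+5.55)) = 8.5965 kPa
Final effective stress: σ'_f = σ'_0 + Δσ = 56.783 + 8.5965 = 65.38 kPa.
Normally consolidated clay, so the full stress increment lies on the virgin compression line:
S_c = C_c·H/(1+e₀)·log₁₀(σ'_f/σ'_0) = 0.34×3.7/(1+0.79)×log₁₀(65.38/56.783)
    = 0.70279 × 0.061227 = 0.04303 m

S_c ≈ 43 mm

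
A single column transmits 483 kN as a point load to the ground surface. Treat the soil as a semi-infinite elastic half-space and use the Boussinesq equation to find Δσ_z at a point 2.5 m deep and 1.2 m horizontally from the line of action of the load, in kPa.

Boussinesq vertical stress below a point load on an elastic half-space:
Δσ_z = 3P/(2πz²) · [1 + (r/z)²]^(−5/2)
r/z = 1.2/2.5 = 0.48; [1+(r/z)²]^(−5/2) = 0.5955.
Δσ_z = 3×483/(2π×2.5²) × 0.5955 = 36.898 × 0.5955 = 21.97 kPa

Δσ_z ≈ 22 kPa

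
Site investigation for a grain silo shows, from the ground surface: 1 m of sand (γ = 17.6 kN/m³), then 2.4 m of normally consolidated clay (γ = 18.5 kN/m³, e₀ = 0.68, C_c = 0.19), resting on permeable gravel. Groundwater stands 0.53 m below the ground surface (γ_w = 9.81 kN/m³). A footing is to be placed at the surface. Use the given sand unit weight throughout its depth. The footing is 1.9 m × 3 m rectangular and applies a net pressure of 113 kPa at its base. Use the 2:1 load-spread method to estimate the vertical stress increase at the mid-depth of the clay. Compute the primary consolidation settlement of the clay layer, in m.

Mid-depth of clay below the ground surface: z = 1 + 2.4/2 = 2.2 m.
Total vertical stress at mid-clay: σ_v = 17.6×1 + 18.5×1.2 = 39.8 kPa.
Pore pressure: u = 9.81×(2.2 − 0.53) = 16.383 kPa.
Initial effective stress: σ'_0 = σ_v − u = 39.8 − 16.383 = 23.417 kPa.
Stress increase at mid-clay by the 2:1 spreading method:
Δσ = qBL/((B+z)(L+z)) = 113×1.9×3/((1.9+2.2)(3+2.2)) = 30.211 kPa
Final effective stress: σ'_f = σ'_0 + Δσ = 23.417 + 30.211 = 53.628 kPa.
Normally consolidated clay, so the full stress increment lies on the virgin compression line:
S_c = C_c·H/(1+e₀)·log₁₀(σ'_f/σ'_0) = 0.19×2.4/(1+0.68)×log₁₀(53.628/23.417)
    = 0.27143 × 0.35986 = 0.09768 m

S_c ≈ 0.0977 m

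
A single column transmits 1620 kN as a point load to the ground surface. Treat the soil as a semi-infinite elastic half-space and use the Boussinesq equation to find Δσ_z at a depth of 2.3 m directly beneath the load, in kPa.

Boussinesq vertical stress below a point load on an elastic half-space:
Δσ_z = 3P/(2πz²) · [1 + (r/z)²]^(−5/2)
r/z = 0/2.3 = 0; [1+(r/z)²]^(−5/2) = 1.
Δσ_z = 3×1620/(2π×2.3²) × 1 = 146.22 × 1 = 146.2 kPa

Δσ_z ≈ 146 kPa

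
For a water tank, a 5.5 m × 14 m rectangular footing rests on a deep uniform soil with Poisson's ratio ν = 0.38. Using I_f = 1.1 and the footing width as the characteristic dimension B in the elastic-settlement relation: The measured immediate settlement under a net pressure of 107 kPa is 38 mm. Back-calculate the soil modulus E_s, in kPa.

E_s ≈ 14600 kPa

S_e = q·B·(1−ν²)/E_s · I_f  ⇒  E_s = q·B·(1−ν²)·I_f / S_e.
E_s = 107 × 5.5 × 0.8556 × 1.1 / 0.038 = 14580 kPa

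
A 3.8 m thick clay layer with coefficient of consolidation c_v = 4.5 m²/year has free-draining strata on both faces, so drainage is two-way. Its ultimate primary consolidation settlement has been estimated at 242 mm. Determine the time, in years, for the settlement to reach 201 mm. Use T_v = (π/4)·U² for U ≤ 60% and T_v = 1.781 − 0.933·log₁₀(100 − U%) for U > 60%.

t ≈ 0.509 years

Drainage path length: H_d = H/2 = 1.9 m (double drainage).
U = S(t)/S_ult = 201/242 = 0.8306.
U > 60%: T_v = 1.781 − 0.933·log₁₀(100 − 83.058) = 0.63437.
t = T_v·H_d²/c_v = 0.63437×1.9²/4.5 = 0.5089 years.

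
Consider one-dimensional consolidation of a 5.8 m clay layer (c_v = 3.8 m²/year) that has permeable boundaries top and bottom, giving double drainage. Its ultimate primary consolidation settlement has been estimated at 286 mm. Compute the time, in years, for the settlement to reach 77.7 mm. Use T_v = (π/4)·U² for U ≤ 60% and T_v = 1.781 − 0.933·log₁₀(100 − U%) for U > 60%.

t ≈ 0.128 years

Drainage path length: H_d = H/2 = 2.9 m (double drainage).
U = S(t)/S_ult = 77.7/286 = 0.2717.
U ≤ 60%: T_v = (π/4)·U² = (π/4)×0.27168² = 0.05797.
t = T_v·H_d²/c_v = 0.05797×2.9²/3.8 = 0.1283 years.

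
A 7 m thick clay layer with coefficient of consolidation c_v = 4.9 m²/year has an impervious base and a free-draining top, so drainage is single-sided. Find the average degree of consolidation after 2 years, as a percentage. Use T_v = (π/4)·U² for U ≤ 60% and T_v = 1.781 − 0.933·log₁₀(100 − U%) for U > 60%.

U ≈ 50.5 %

Drainage path length: H_d = H = 7 m (single drainage).
T_v = c_v·t/H_d² = 4.9×2/7² = 0.2.
T_v = 0.2 corresponds to the U ≤ 60% branch:
U = √(4T_v/π) = 0.5046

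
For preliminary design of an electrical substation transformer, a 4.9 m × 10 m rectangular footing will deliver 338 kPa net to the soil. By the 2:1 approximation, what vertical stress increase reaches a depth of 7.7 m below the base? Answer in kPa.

Δσ_z ≈ 74.3 kPa

By the 2:1 method the load spreads at 1 horizontal : 2 vertical, so at depth z the loaded area has grown by z in each plan dimension:
Δσ = qBL/((B+z)(L+z)) = 338×4.9×10/((4.9+7.7)(10+7.7)) = 74.262 kPa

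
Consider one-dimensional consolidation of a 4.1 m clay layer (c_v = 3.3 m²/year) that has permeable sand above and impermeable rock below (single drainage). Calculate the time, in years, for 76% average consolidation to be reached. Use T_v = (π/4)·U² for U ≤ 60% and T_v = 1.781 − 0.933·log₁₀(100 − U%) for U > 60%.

t ≈ 2.51 years

Drainage path length: H_d = H = 4.1 m (single drainage).
U > 60%: T_v = 1.781 − 0.933·log₁₀(100 − 76) = 0.49326.
t = T_v·H_d²/c_v = 0.49326×4.1²/3.3 = 2.513 years.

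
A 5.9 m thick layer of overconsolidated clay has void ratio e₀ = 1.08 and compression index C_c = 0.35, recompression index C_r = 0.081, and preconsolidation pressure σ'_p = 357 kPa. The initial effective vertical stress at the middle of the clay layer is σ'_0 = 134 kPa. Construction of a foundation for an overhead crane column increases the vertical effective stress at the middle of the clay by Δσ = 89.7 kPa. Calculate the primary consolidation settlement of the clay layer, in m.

S_c ≈ 0.0511 m

Final effective stress: σ'_f = 134 + 89.7 = 223.7 kPa.
σ'_f = 223.7 ≤ σ'_p = 357 kPa, so the clay remains overconsolidated and only the recompression index applies:
S_c = C_r·H/(1+e₀)·log₁₀(σ'_f/σ'_0) = 0.081×5.9/2.08×log₁₀(223.7/134)
    = 0.22976 × 0.22256 = 0.05113 m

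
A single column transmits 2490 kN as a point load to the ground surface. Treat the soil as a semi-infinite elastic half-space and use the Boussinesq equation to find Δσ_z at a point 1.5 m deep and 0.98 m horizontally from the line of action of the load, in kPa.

Δσ_z ≈ 217 kPa

Boussinesq vertical stress below a point load on an elastic half-space:
Δσ_z = 3P/(2πz²) · [1 + (r/z)²]^(−5/2)
r/z = 0.98/1.5 = 0.65333; [1+(r/z)²]^(−5/2) = 0.41121.
Δσ_z = 3×2490/(2π×1.5²) × 0.41121 = 528.39 × 0.41121 = 217.3 kPa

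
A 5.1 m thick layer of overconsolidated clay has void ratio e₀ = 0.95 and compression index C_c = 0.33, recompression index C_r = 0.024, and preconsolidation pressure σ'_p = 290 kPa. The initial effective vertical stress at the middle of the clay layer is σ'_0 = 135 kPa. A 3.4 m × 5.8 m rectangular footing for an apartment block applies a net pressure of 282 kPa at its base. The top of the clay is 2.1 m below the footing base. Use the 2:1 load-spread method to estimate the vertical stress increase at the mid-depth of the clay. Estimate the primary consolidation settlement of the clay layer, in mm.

Mid-depth of clay below the footing base: z = 2.1 + 5.1/2 = 4.65 m.
Stress increase at mid-clay by the 2:1 spreading method:
Δσ = qBL/((B+z)(L+z)) = 282×3.4×5.8/((3.4+4.65)(5.8+4.65)) = 66.106 kPa
Final effective stress: σ'_f = 135 + 66.106 = 201.11 kPa.
σ'_f = 201.11 ≤ σ'_p = 290 kPa, so the clay remains overconsolidated and only the recompression index applies:
S_c = C_r·H/(1+e₀)·log₁₀(σ'_f/σ'_0) = 0.024×5.1/1.95×log₁₀(201.11/135)
    = 0.06277 × 0.1731 = 0.01087 m

S_c ≈ 10.9 mm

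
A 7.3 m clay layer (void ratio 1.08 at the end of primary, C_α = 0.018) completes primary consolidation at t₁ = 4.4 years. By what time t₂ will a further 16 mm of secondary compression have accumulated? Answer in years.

t₂ ≈ 7.88 years

S_s = C_α·H/(1+e_p)·log₁₀(t₂/t₁) ⇒ log₁₀(t₂/t₁) = S_s·(1+e_p)/(C_α·H).
log₁₀(t₂/t₁) = 0.016 × (1+1.08) / (0.018×7.3) = 0.2533
t₂ = t₁ × 10^0.2533 = 4.4 × 1.792 = 7.884 years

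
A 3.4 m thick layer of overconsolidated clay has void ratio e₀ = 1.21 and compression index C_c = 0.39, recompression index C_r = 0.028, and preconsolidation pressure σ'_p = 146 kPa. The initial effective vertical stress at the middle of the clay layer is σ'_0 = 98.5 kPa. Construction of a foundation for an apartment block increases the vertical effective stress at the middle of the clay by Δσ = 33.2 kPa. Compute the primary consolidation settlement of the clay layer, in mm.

Final effective stress: σ'_f = 98.5 + 33.2 = 131.7 kPa.
σ'_f = 131.7 ≤ σ'_p = 146 kPa, so the clay remains overconsolidated and only the recompression index applies:
S_c = C_r·H/(1+e₀)·log₁₀(σ'_f/σ'_0) = 0.028×3.4/2.21×log₁₀(131.7/98.5)
    = 0.043078 × 0.12615 = 0.005434 m

S_c ≈ 5.43 mm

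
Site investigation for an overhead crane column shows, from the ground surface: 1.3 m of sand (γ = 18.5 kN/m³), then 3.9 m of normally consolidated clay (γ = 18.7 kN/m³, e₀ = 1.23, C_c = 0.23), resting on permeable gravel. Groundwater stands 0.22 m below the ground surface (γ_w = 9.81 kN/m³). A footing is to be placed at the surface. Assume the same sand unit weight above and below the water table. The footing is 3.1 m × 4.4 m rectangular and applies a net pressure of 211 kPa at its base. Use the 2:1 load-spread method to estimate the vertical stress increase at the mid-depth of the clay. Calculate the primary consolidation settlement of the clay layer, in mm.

Mid-depth of clay below the ground surface: z = 1.3 + 3.9/2 = 3.25 m.
Total vertical stress at mid-clay: σ_v = 18.5×1.3 + 18.7×1.95 = 60.515 kPa.
Pore pressure: u = 9.81×(3.25 − 0.22) = 29.724 kPa.
Initial effective stress: σ'_0 = σ_v − u = 60.515 − 29.724 = 30.791 kPa.
Stress increase at mid-clay by the 2:1 spreading method:
Δσ = qBL/((B+z)(L+z)) = 211×3.1×4.4/((3.1+3.25)(4.4+3.25)) = 59.246 kPa
Final effective stress: σ'_f = σ'_0 + Δσ = 30.791 + 59.246 = 90.037 kPa.
Normally consolidated clay, so the full stress increment lies on the virgin compression line:
S_c = C_c·H/(1+e₀)·log₁₀(σ'_f/σ'_0) = 0.23×3.9/(1+1.23)×log₁₀(90.037/30.791)
    = 0.40224 × 0.466 = 0.1874 m

S_c ≈ 187 mm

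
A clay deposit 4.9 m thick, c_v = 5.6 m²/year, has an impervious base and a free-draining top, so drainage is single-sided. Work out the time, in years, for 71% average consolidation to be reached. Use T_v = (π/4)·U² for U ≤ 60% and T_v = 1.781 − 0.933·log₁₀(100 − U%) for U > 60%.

Drainage path length: H_d = H = 4.9 m (single drainage).
U > 60%: T_v = 1.781 − 0.933·log₁₀(100 − 71) = 0.41658.
t = T_v·H_d²/c_v = 0.41658×4.9²/5.6 = 1.786 years.

t ≈ 1.79 years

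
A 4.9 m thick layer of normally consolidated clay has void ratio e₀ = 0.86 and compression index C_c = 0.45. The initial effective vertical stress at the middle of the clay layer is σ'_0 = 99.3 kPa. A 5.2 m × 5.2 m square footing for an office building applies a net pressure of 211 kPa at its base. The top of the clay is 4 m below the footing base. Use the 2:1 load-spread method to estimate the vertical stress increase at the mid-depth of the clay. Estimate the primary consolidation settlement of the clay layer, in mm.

Mid-depth of clay below the footing base: z = 4 + 4.9/2 = 6.45 m.
Stress increase at mid-clay by the 2:1 spreading method:
Δσ = qBL/((B+z)(L+z)) = 211×5.2×5.2/((5.2+6.45)(5.2+6.45)) = 42.038 kPa
Final effective stress: σ'_f = σ'_0 + Δσ = 99.3 + 42.038 = 141.34 kPa.
Normally consolidated clay, so the full stress increment lies on the virgin compression line:
S_c = C_c·H/(1+e₀)·log₁₀(σ'_f/σ'_0) = 0.45×4.9/(1+0.86)×log₁₀(141.34/99.3)
    = 1.1855 × 0.15332 = 0.1818 m

S_c ≈ 182 mm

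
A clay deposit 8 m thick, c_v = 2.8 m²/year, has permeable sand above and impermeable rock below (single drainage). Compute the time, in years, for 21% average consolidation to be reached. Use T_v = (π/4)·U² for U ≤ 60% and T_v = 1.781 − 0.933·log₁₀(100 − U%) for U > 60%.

Drainage path length: H_d = H = 8 m (single drainage).
U ≤ 60%: T_v = (π/4)·U² = (π/4)×0.21² = 0.034636.
t = T_v·H_d²/c_v = 0.034636×8²/2.8 = 0.7917 years.

t ≈ 0.792 years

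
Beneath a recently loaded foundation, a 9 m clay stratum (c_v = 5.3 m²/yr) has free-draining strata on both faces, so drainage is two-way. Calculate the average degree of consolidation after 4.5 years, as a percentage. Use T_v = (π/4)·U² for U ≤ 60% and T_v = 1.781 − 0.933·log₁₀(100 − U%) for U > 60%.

Drainage path length: H_d = H/2 = 4.5 m (double drainage).
T_v = c_v·t/H_d² = 5.3×4.5/4.5² = 1.1778.
T_v = 1.1778 corresponds to the U > 60% branch:
U = 1 − 10^((1.781 − T_v)/0.933)/100 = 0.9557

U ≈ 95.6 %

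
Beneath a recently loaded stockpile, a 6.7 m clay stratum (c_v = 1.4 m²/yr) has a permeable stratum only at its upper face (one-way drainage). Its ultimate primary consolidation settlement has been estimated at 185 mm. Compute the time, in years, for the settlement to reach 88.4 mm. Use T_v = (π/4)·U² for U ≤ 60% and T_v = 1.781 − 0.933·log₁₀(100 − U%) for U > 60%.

t ≈ 5.75 years

Drainage path length: H_d = H = 6.7 m (single drainage).
U = S(t)/S_ult = 88.4/185 = 0.4778.
U ≤ 60%: T_v = (π/4)·U² = (π/4)×0.47784² = 0.17933.
t = T_v·H_d²/c_v = 0.17933×6.7²/1.4 = 5.75 years.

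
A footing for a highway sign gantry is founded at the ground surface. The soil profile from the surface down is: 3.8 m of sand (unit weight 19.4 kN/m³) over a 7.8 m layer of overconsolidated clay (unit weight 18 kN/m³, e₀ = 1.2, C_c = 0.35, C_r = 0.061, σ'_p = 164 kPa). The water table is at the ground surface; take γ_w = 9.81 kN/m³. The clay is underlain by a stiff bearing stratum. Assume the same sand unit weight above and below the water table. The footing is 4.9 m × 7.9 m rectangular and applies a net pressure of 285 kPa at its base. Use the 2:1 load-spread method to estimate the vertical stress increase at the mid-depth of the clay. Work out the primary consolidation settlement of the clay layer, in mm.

S_c ≈ 56.3 mm

Mid-depth of clay below the ground surface: z = 3.8 + 7.8/2 = 7.7 m.
Total vertical stress at mid-clay: σ_v = 19.4×3.8 + 18×3.9 = 143.92 kPa.
Pore pressure: u = 9.81×(7.7 − 0) = 75.537 kPa.
Initial effective stress: σ'_0 = σ_v − u = 143.92 − 75.537 = 68.383 kPa.
Stress increase at mid-clay by the 2:1 spreading method:
Δσ = qBL/((B+z)(L+z)) = 285×4.9×7.9/((4.9+7.7)(7.9+7.7)) = 56.127 kPa
Final effective stress: σ'_f = 68.383 + 56.127 = 124.51 kPa.
σ'_f = 124.51 ≤ σ'_p = 164 kPa, so the clay remains overconsolidated and only the recompression index applies:
S_c = C_r·H/(1+e₀)·log₁₀(σ'_f/σ'_0) = 0.061×7.8/2.2×log₁₀(124.51/68.383)
    = 0.21628 × 0.26026 = 0.05629 m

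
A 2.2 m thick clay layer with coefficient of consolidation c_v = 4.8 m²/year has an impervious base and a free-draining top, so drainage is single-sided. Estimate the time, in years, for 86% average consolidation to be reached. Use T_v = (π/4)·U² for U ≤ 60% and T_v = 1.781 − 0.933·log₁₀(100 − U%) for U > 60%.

Drainage path length: H_d = H = 2.2 m (single drainage).
U > 60%: T_v = 1.781 − 0.933·log₁₀(100 − 86) = 0.71166.
t = T_v·H_d²/c_v = 0.71166×2.2²/4.8 = 0.7176 years.

t ≈ 0.718 years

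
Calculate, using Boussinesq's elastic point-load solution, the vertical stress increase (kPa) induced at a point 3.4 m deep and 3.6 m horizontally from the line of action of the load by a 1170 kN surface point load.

Boussinesq vertical stress below a point load on an elastic half-space:
Δσ_z = 3P/(2πz²) · [1 + (r/z)²]^(−5/2)
r/z = 3.6/3.4 = 1.0588; [1+(r/z)²]^(−5/2) = 0.15261.
Δσ_z = 3×1170/(2π×3.4²) × 0.15261 = 48.325 × 0.15261 = 7.375 kPa

Δσ_z ≈ 7.37 kPa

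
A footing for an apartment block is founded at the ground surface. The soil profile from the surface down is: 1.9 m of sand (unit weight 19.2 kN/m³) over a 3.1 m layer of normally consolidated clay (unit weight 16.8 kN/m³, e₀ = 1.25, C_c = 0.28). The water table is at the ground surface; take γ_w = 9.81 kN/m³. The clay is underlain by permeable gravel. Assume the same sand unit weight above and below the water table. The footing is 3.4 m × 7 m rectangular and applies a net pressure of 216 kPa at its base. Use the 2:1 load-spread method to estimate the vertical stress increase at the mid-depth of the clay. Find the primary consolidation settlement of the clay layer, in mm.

Mid-depth of clay below the ground surface: z = 1.9 + 3.1/2 = 3.45 m.
Total vertical stress at mid-clay: σ_v = 19.2×1.9 + 16.8×1.55 = 62.52 kPa.
Pore pressure: u = 9.81×(3.45 − 0) = 33.845 kPa.
Initial effective stress: σ'_0 = σ_v − u = 62.52 − 33.845 = 28.675 kPa.
Stress increase at mid-clay by the 2:1 spreading method:
Δσ = qBL/((B+z)(L+z)) = 216×3.4×7/((3.4+3.45)(7+3.45)) = 71.816 kPa
Final effective stress: σ'_f = σ'_0 + Δσ = 28.675 + 71.816 = 100.49 kPa.
Normally consolidated clay, so the full stress increment lies on the virgin compression line:
S_c = C_c·H/(1+e₀)·log₁₀(σ'_f/σ'_0) = 0.28×3.1/(1+1.25)×log₁₀(100.49/28.675)
    = 0.38578 × 0.54462 = 0.2101 m

S_c ≈ 210 mm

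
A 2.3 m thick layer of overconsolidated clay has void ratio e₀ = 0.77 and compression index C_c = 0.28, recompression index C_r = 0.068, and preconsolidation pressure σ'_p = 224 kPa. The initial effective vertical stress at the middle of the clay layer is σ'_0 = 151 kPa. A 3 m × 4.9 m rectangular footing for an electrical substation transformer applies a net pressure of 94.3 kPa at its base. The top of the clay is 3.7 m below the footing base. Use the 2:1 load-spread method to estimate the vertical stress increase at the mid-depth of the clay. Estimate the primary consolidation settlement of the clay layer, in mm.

Mid-depth of clay below the footing base: z = 3.7 + 2.3/2 = 4.85 m.
Stress increase at mid-clay by the 2:1 spreading method:
Δσ = qBL/((B+z)(L+z)) = 94.3×3×4.9/((3+4.85)(4.9+4.85)) = 18.112 kPa
Final effective stress: σ'_f = 151 + 18.112 = 169.11 kPa.
σ'_f = 169.11 ≤ σ'_p = 224 kPa, so the clay remains overconsolidated and only the recompression index applies:
S_c = C_r·H/(1+e₀)·log₁₀(σ'_f/σ'_0) = 0.068×2.3/1.77×log₁₀(169.11/151)
    = 0.088359 × 0.049192 = 0.004347 m

S_c ≈ 4.35 mm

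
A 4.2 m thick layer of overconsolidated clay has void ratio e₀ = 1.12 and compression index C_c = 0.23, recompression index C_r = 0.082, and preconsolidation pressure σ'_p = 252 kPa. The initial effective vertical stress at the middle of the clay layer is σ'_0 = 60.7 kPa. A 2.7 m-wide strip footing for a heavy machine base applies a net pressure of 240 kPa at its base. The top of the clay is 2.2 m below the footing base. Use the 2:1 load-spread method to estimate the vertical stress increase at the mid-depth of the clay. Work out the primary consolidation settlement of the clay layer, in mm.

Mid-depth of clay below the footing base: z = 2.2 + 4.2/2 = 4.3 m.
Stress increase at mid-clay by the 2:1 spreading method:
Δσ = qB/(B+z) = 240×2.7/(2.7+4.3) = 92.571 kPa
Final effective stress: σ'_f = 60.7 + 92.571 = 153.27 kPa.
σ'_f = 153.27 ≤ σ'_p = 252 kPa, so the clay remains overconsolidated and only the recompression index applies:
S_c = C_r·H/(1+e₀)·log₁₀(σ'_f/σ'_0) = 0.082×4.2/2.12×log₁₀(153.27/60.7)
    = 0.16245 × 0.40227 = 0.06535 m

S_c ≈ 65.3 mm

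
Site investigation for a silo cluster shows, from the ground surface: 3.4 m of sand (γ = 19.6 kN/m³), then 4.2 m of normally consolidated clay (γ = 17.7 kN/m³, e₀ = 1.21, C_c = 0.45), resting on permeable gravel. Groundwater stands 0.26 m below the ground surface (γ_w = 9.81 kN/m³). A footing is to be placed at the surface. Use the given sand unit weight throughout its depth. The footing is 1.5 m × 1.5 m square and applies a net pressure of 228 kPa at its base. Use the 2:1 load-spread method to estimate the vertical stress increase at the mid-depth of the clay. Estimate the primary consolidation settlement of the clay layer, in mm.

Mid-depth of clay below the ground surface: z = 3.4 + 4.2/2 = 5.5 m.
Total vertical stress at mid-clay: σ_v = 19.6×3.4 + 17.7×2.1 = 103.81 kPa.
Pore pressure: u = 9.81×(5.5 − 0.26) = 51.404 kPa.
Initial effective stress: σ'_0 = σ_v − u = 103.81 − 51.404 = 52.406 kPa.
Stress increase at mid-clay by the 2:1 spreading method:
Δσ = qBL/((B+z)(L+z)) = 228×1.5×1.5/((1.5+5.5)(1.5+5.5)) = 10.469 kPa
Final effective stress: σ'_f = σ'_0 + Δσ = 52.406 + 10.469 = 62.875 kPa.
Normally consolidated clay, so the full stress increment lies on the virgin compression line:
S_c = C_c·H/(1+e₀)·log₁₀(σ'_f/σ'_0) = 0.45×4.2/(1+1.21)×log₁₀(62.875/52.406)
    = 0.8552 × 0.079097 = 0.06764 m

S_c ≈ 67.6 mm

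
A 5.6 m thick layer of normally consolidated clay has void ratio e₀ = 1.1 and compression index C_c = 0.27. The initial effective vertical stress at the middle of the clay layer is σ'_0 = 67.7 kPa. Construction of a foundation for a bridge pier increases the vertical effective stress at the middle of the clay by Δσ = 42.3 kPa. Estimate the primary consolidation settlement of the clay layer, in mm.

S_c ≈ 152 mm

Final effective stress: σ'_f = σ'_0 + Δσ = 67.7 + 42.3 = 110 kPa.
Normally consolidated clay, so the full stress increment lies on the virgin compression line:
S_c = C_c·H/(1+e₀)·log₁₀(σ'_f/σ'_0) = 0.27×5.6/(1+1.1)×log₁₀(110/67.7)
    = 0.72 × 0.2108 = 0.1518 m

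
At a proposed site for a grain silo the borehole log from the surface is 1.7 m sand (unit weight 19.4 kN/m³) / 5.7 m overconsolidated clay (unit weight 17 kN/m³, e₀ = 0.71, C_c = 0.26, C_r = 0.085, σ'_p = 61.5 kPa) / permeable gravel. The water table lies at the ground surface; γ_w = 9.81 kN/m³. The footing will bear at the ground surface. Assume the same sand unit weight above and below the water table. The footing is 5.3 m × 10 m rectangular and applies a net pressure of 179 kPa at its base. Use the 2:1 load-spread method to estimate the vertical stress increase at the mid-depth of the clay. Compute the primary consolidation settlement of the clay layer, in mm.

S_c ≈ 257 mm

Mid-depth of clay below the ground surface: z = 1.7 + 5.7/2 = 4.55 m.
Total vertical stress at mid-clay: σ_v = 19.4×1.7 + 17×2.85 = 81.43 kPa.
Pore pressure: u = 9.81×(4.55 − 0) = 44.636 kPa.
Initial effective stress: σ'_0 = σ_v − u = 81.43 − 44.636 = 36.794 kPa.
Stress increase at mid-clay by the 2:1 spreading method:
Δσ = qBL/((B+z)(L+z)) = 179×5.3×10/((5.3+4.55)(10+4.55)) = 66.196 kPa
Final effective stress: σ'_f = 36.794 + 66.196 = 102.99 kPa.
σ'_f = 102.99 > σ'_p = 61.5 kPa, so the stress path crosses the preconsolidation pressure — recompression up to σ'_p, then virgin compression beyond:
S_c = H/(1+e₀)·[C_r·log₁₀(σ'_p/σ'_0) + C_c·log₁₀(σ'_f/σ'_p)]
    = 5.7/1.71 × [0.085×log₁₀(61.5/36.794) + 0.26×log₁₀(102.99/61.5)]
    = 3.3333 × [0.018963 + 0.058219] = 0.2573 m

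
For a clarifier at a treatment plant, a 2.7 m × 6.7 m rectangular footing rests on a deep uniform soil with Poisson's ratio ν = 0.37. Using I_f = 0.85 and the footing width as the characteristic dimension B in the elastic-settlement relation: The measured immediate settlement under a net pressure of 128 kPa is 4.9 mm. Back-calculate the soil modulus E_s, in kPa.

E_s ≈ 51700 kPa

S_e = q·B·(1−ν²)/E_s · I_f  ⇒  E_s = q·B·(1−ν²)·I_f / S_e.
E_s = 128 × 2.7 × 0.8631 × 0.85 / 0.0049 = 51740 kPa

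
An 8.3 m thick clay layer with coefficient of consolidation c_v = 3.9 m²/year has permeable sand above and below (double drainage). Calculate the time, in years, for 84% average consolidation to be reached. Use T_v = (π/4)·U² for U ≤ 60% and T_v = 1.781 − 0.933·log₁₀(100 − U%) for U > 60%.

Drainage path length: H_d = H/2 = 4.15 m (double drainage).
U > 60%: T_v = 1.781 − 0.933·log₁₀(100 − 84) = 0.65756.
t = T_v·H_d²/c_v = 0.65756×4.15²/3.9 = 2.904 years.

t ≈ 2.9 years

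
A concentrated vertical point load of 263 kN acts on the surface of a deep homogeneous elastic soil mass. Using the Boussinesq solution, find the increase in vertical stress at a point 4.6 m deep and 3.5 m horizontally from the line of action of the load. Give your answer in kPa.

Δσ_z ≈ 1.89 kPa

Boussinesq vertical stress below a point load on an elastic half-space:
Δσ_z = 3P/(2πz²) · [1 + (r/z)²]^(−5/2)
r/z = 3.5/4.6 = 0.76087; [1+(r/z)²]^(−5/2) = 0.31923.
Δσ_z = 3×263/(2π×4.6²) × 0.31923 = 5.9345 × 0.31923 = 1.894 kPa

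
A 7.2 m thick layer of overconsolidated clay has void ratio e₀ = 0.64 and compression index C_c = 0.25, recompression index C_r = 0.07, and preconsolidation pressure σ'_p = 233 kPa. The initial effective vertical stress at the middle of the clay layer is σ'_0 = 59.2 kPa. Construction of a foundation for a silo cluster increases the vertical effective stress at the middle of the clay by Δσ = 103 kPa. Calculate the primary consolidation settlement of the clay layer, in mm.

Final effective stress: σ'_f = 59.2 + 103 = 162.2 kPa.
σ'_f = 162.2 ≤ σ'_p = 233 kPa, so the clay remains overconsolidated and only the recompression index applies:
S_c = C_r·H/(1+e₀)·log₁₀(σ'_f/σ'_0) = 0.07×7.2/1.64×log₁₀(162.2/59.2)
    = 0.30731 × 0.43773 = 0.1345 m

S_c ≈ 135 mm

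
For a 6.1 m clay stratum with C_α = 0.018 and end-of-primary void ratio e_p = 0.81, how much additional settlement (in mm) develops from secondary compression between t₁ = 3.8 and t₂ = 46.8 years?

Secondary compression: S_s = C_α·H/(1+e_p)·log₁₀(t₂/t₁)
S_s = 0.018×6.1/(1+0.81)×log₁₀(46.8/3.8)
    = 0.06066 × 1.09 = 0.06615 m

S_s ≈ 66.2 mm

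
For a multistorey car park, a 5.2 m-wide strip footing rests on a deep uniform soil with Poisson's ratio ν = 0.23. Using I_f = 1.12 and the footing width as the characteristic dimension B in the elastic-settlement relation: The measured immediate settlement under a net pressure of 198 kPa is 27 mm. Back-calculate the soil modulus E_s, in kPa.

E_s ≈ 40500 kPa

S_e = q·B·(1−ν²)/E_s · I_f  ⇒  E_s = q·B·(1−ν²)·I_f / S_e.
E_s = 198 × 5.2 × 0.9471 × 1.12 / 0.027 = 40450 kPa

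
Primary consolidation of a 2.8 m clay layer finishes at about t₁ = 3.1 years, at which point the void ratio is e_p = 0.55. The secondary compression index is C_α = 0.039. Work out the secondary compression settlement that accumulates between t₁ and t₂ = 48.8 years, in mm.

S_s ≈ 84.3 mm

Secondary compression: S_s = C_α·H/(1+e_p)·log₁₀(t₂/t₁)
S_s = 0.039×2.8/(1+0.55)×log₁₀(48.8/3.1)
    = 0.07045 × 1.197 = 0.08433 m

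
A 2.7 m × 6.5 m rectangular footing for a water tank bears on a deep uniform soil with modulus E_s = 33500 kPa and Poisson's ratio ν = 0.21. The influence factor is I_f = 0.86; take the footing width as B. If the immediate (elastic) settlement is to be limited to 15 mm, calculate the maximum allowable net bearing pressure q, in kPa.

q ≈ 226 kPa

S_e = q·B·(1−ν²)/E_s · I_f  ⇒  q = S_e·E_s / (B·(1−ν²)·I_f).
q = 0.015 × 33500 / (2.7 × 0.9559 × 0.86) = 226.4 kPa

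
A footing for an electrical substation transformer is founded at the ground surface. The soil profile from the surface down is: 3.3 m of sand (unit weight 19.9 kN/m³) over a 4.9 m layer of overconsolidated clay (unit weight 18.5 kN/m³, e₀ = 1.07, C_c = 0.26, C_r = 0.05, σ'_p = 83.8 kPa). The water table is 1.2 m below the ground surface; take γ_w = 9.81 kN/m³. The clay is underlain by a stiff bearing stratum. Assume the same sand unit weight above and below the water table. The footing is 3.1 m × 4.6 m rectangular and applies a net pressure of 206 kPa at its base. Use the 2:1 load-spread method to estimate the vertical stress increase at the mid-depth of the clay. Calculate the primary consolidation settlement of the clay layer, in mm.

S_c ≈ 55 mm

Mid-depth of clay below the ground surface: z = 3.3 + 4.9/2 = 5.75 m.
Total vertical stress at mid-clay: σ_v = 19.9×3.3 + 18.5×2.45 = 110.99 kPa.
Pore pressure: u = 9.81×(5.75 − 1.2) = 44.636 kPa.
Initial effective stress: σ'_0 = σ_v − u = 110.99 − 44.636 = 66.354 kPa.
Stress increase at mid-clay by the 2:1 spreading method:
Δσ = qBL/((B+z)(L+z)) = 206×3.1×4.6/((3.1+5.75)(4.6+5.75)) = 32.07 kPa
Final effective stress: σ'_f = 66.354 + 32.07 = 98.424 kPa.
σ'_f = 98.424 > σ'_p = 83.8 kPa, so the stress path crosses the preconsolidation pressure — recompression up to σ'_p, then virgin compression beyond:
S_c = H/(1+e₀)·[C_r·log₁₀(σ'_p/σ'_0) + C_c·log₁₀(σ'_f/σ'_p)]
    = 4.9/2.07 × [0.05×log₁₀(83.8/66.354) + 0.26×log₁₀(98.424/83.8)]
    = 2.3671 × [0.0050688 + 0.018163] = 0.05499 m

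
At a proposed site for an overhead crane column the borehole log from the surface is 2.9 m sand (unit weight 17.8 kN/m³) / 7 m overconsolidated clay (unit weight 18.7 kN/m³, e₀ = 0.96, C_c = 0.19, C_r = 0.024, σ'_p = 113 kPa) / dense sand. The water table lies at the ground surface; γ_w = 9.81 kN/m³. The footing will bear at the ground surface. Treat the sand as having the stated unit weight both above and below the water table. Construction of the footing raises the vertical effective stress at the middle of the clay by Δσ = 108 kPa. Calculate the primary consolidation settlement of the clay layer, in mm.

Mid-depth of clay below the ground surface: z = 2.9 + 7/2 = 6.4 m.
Total vertical stress at mid-clay: σ_v = 17.8×2.9 + 18.7×3.5 = 117.07 kPa.
Pore pressure: u = 9.81×(6.4 − 0) = 62.784 kPa.
Initial effective stress: σ'_0 = σ_v − u = 117.07 − 62.784 = 54.286 kPa.
Final effective stress: σ'_f = 54.286 + 108 = 162.29 kPa.
σ'_f = 162.29 > σ'_p = 113 kPa, so the stress path crosses the preconsolidation pressure — recompression up to σ'_p, then virgin compression beyond:
S_c = H/(1+e₀)·[C_r·log₁₀(σ'_p/σ'_0) + C_c·log₁₀(σ'_f/σ'_p)]
    = 7/1.96 × [0.024×log₁₀(113/54.286) + 0.19×log₁₀(162.29/113)]
    = 3.5714 × [0.0076414 + 0.029871] = 0.134 m

S_c ≈ 134 mm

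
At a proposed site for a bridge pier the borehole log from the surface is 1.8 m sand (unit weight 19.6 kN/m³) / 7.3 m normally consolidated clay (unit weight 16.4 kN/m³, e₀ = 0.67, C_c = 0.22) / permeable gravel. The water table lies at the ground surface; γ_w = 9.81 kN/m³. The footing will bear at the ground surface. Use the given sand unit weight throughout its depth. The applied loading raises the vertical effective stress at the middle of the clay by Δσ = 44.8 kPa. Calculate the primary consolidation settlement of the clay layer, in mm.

Mid-depth of clay below the ground surface: z = 1.8 + 7.3/2 = 5.45 m.
Total vertical stress at mid-clay: σ_v = 19.6×1.8 + 16.4×3.65 = 95.14 kPa.
Pore pressure: u = 9.81×(5.45 − 0) = 53.465 kPa.
Initial effective stress: σ'_0 = σ_v − u = 95.14 − 53.465 = 41.675 kPa.
Final effective stress: σ'_f = σ'_0 + Δσ = 41.675 + 44.8 = 86.475 kPa.
Normally consolidated clay, so the full stress increment lies on the virgin compression line:
S_c = C_c·H/(1+e₀)·log₁₀(σ'_f/σ'_0) = 0.22×7.3/(1+0.67)×log₁₀(86.475/41.675)
    = 0.96168 × 0.31701 = 0.3049 m

S_c ≈ 305 mm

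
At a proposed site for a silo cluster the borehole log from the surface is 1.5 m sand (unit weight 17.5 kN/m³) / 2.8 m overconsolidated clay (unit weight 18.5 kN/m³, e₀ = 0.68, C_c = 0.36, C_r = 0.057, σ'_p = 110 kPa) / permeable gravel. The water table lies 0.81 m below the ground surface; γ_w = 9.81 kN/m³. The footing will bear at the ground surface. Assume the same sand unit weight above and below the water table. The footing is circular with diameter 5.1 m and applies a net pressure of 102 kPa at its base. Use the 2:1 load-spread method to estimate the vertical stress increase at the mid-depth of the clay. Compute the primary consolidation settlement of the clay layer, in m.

S_c ≈ 0.0345 m

Mid-depth of clay below the ground surface: z = 1.5 + 2.8/2 = 2.9 m.
Total vertical stress at mid-clay: σ_v = 17.5×1.5 + 18.5×1.4 = 52.15 kPa.
Pore pressure: u = 9.81×(2.9 − 0.81) = 20.503 kPa.
Initial effective stress: σ'_0 = σ_v − u = 52.15 − 20.503 = 31.647 kPa.
Stress increase at mid-clay by the 2:1 spreading method:
Δσ ≈ qD²/(D+z)² = 102×5.1²/(5.1+2.9)² = 41.453 kPa
Final effective stress: σ'_f = 31.647 + 41.453 = 73.1 kPa.
σ'_f = 73.1 ≤ σ'_p = 110 kPa, so the clay remains overconsolidated and only the recompression index applies:
S_c = C_r·H/(1+e₀)·log₁₀(σ'_f/σ'_0) = 0.057×2.8/1.68×log₁₀(73.1/31.647)
    = 0.095002 × 0.36358 = 0.03454 m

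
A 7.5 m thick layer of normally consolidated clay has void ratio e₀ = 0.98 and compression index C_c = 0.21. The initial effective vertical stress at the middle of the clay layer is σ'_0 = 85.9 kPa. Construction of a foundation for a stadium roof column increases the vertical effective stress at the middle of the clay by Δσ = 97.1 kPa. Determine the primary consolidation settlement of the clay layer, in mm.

Final effective stress: σ'_f = σ'_0 + Δσ = 85.9 + 97.1 = 183 kPa.
Normally consolidated clay, so the full stress increment lies on the virgin compression line:
S_c = C_c·H/(1+e₀)·log₁₀(σ'_f/σ'_0) = 0.21×7.5/(1+0.98)×log₁₀(183/85.9)
    = 0.79545 × 0.32846 = 0.2613 m

S_c ≈ 261 mm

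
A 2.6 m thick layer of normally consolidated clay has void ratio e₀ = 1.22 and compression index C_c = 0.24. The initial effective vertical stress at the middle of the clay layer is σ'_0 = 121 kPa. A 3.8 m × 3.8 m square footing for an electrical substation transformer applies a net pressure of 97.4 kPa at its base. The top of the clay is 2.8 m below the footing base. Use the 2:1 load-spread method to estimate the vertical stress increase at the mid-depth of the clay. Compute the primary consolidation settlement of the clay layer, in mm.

S_c ≈ 20.9 mm

Mid-depth of clay below the footing base: z = 2.8 + 2.6/2 = 4.1 m.
Stress increase at mid-clay by the 2:1 spreading method:
Δσ = qBL/((B+z)(L+z)) = 97.4×3.8×3.8/((3.8+4.1)(3.8+4.1)) = 22.536 kPa
Final effective stress: σ'_f = σ'_0 + Δσ = 121 + 22.536 = 143.54 kPa.
Normally consolidated clay, so the full stress increment lies on the virgin compression line:
S_c = C_c·H/(1+e₀)·log₁₀(σ'_f/σ'_0) = 0.24×2.6/(1+1.22)×log₁₀(143.54/121)
    = 0.28108 × 0.074188 = 0.02085 m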